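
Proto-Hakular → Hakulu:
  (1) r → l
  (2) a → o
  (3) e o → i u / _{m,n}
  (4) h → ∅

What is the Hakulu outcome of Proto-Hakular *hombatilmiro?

Hakulu: start from *hombatilmiro.
  rule 1 (unconditioned shift): hombatilmiro → hombatilmilo
  rule 2 (vowel merger): hombatilmilo → hombotilmilo
  rule 3 (pre-nasal raising): hombotilmilo → humbotilmilo
  rule 4 (h-loss): humbotilmilo → umbotilmilo
  ⇒ Hakulu umbotilmilo

umbotilmilo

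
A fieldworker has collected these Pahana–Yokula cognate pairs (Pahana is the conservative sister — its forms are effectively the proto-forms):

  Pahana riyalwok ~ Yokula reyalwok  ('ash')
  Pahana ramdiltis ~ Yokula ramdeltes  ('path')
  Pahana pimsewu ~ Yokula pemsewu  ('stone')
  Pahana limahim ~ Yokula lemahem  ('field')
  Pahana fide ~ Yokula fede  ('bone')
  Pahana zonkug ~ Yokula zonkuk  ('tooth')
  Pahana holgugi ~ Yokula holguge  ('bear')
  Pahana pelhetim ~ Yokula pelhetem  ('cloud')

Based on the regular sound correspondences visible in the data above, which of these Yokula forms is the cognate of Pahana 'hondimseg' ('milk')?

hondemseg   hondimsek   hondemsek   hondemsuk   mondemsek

hondemsek

pimsewu ~ pemsewu, limahim ~ lemahem — Pahana i corresponds to Yokula e after a consonant, before a nasal.
zonkug ~ zonkuk — Pahana g corresponds to Yokula k word-finally.
Applying these to Pahana 'hondimseg':
  hondimseg → hondemseg   (i→e after a consonant, before a nasal)
  hondemseg → hondemsek   (g→k word-finally)
So the Yokula cognate is 'hondemsek'.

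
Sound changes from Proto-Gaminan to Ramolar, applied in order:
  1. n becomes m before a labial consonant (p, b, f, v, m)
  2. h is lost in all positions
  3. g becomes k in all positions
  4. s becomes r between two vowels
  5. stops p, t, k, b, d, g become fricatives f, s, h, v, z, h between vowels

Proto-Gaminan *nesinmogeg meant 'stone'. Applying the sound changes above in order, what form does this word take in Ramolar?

Ramolar: *nesinmogeg
  nesinmogeg → nesimmogeg   [nasal place assimilation]
  nesimmogeg (rule 2 does not apply)
  nesimmogeg → nesimmokek   [unconditioned shift]
  nesimmokek → nerimmokek   [rhotacism]
  nerimmokek → nerimmohek   [intervocalic lenition]
  giving Ramolar nerimmohek.

nerimmohek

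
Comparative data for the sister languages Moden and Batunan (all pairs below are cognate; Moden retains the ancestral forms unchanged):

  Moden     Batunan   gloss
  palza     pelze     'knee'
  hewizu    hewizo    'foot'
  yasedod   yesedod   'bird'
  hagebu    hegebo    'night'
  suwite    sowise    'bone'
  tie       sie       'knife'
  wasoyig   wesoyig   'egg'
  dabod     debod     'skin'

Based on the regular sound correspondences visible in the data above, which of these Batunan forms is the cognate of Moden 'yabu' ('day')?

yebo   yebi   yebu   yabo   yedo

dabod ~ debod — Moden a corresponds to Batunan e after a consonant, before a labial obstruent.
hewizu ~ hewizo, hagebu ~ hegebo — Moden u corresponds to Batunan o word-finally.
Applying these to Moden 'yabu':
  yabu → yebu   (a→e after a consonant, before a labial obstruent)
  yebu → yebo   (u→o word-finally)
So the Batunan cognate is 'yebo'.

yebo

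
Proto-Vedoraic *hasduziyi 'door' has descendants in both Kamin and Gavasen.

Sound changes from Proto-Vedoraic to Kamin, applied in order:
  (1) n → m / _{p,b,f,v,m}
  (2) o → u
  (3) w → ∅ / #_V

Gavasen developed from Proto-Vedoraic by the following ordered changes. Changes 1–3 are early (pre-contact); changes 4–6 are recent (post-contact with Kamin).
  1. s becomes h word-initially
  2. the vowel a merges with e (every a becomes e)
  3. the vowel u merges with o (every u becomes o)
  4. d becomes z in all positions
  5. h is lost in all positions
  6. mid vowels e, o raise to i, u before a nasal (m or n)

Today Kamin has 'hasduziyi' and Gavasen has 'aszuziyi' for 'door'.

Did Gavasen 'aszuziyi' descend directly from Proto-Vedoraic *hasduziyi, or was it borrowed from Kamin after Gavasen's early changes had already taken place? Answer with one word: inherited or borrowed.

If inherited, *hasduziyi would pass through all of Gavasen's changes:
Gavasen: start from *hasduziyi.
  rule 1: no change — hasduziyi
  rule 2 (vowel merger): hasduziyi → hesduziyi
  rule 3 (vowel merger): hesduziyi → hesdoziyi
  rule 4 (unconditioned shift): hesdoziyi → heszoziyi
  rule 5 (h-loss): heszoziyi → eszoziyi
  rule 6: no change — eszoziyi
  ⇒ Gavasen eszoziyi
If borrowed from Kamin 'hasduziyi' after the early changes, it would undergo only the recent ones:
  rule 4 (unconditioned shift): hasduziyi → haszuziyi
  rule 5 (h-loss): haszuziyi → aszuziyi
  rule 6 (pre-nasal raising): no change (aszuziyi)
  ⇒ as a loan: aszuziyi
Gavasen 'aszuziyi' matches the loan outcome 'aszuziyi', not the inherited 'eszoziyi' — it skipped the early Gavasen changes, so it was borrowed from Kamin.

borrowed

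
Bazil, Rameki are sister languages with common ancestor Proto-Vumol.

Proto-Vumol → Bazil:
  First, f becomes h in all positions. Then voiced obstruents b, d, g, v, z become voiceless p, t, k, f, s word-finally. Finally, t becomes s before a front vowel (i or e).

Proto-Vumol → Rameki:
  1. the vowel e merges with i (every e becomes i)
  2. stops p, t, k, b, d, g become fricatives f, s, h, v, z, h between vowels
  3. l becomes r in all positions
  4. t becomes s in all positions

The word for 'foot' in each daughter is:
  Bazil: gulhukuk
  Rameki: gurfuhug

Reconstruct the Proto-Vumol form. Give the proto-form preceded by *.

Position 4: Bazil has h, Rameki has f. Taking the neighbouring segments as reconstructed: Bazil h could go back to *f or *h; Rameki f can only go back to *f — the one source consistent with every daughter is *f.
Position 6: Bazil has k, Rameki has h. Taking the neighbouring segments as reconstructed: Bazil k can only go back to *k; Rameki h could go back to *k or *g or *h — the one source consistent with every daughter is *k.
Position 8: Bazil has k, Rameki has g. Rameki preserves g here (none of its changes turn any other segment into g), so the proto-segment is *g.
Continuing position by position gives *gulfukug; check it forward:
Bazil: start from *gulfukug.
  rule 1 (unconditioned shift): gulfukug → gulhukug
  rule 2 (final devoicing): gulhukug → gulhukuk
  rule 3: no change — gulhukuk
  ⇒ Bazil gulhukuk
Rameki: *gulfukug > gulfuhug > gurfuhug  (by intervocalic lenition, unconditioned shift)
No other proto-form is consistent with every reflex, so the reconstruction is *gulfukug.

*gulfukug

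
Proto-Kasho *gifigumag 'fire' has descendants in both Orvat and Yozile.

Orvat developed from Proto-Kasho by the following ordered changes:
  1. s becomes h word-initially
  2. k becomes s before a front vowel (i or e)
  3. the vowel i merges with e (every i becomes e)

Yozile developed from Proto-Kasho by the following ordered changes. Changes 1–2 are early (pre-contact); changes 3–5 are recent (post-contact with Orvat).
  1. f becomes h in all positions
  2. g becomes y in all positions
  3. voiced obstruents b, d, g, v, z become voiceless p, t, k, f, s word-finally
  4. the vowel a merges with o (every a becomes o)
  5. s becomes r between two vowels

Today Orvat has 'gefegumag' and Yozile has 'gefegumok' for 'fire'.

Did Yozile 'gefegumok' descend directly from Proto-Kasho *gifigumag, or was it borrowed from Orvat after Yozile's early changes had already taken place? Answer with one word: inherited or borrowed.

borrowed

If inherited, *gifigumag would pass through all of Yozile's changes:
Yozile: *gifigumag > gihigumag > yihiyumay > yihiyumoy  (by unconditioned shift, unconditioned shift, vowel merger)
If borrowed from Orvat 'gefegumag' after the early changes, it would undergo only the recent ones:
  rule 3 (final devoicing): gefegumag → gefegumak
  rule 4 (vowel merger): gefegumak → gefegumok
  rule 5 (rhotacism): no change (gefegumok)
  ⇒ as a loan: gefegumok
Yozile 'gefegumok' matches the loan outcome 'gefegumok', not the inherited 'yihiyumoy' — it skipped the early Yozile changes, so it was borrowed from Orvat.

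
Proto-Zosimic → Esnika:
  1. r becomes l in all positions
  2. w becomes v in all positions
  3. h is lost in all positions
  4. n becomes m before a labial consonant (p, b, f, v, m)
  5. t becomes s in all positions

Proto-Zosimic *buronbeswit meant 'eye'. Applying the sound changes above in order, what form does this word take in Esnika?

bulombesvis

Esnika: start from *buronbeswit.
  rule 1 (unconditioned shift): buronbeswit → bulonbeswit
  rule 2 (unconditioned shift): bulonbeswit → bulonbesvit
  rule 3: no change — bulonbesvit
  rule 4 (nasal place assimilation): bulonbesvit → bulombesvit
  rule 5 (unconditioned shift): bulombesvit → bulombesvis
  ⇒ Esnika bulombesvis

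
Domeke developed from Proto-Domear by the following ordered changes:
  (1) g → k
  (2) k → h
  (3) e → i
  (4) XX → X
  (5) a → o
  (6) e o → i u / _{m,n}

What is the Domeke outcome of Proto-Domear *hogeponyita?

Domeke: *hogeponyita
  hogeponyita → hokeponyita   [unconditioned shift]
  hokeponyita → hoheponyita   [unconditioned shift]
  hoheponyita → hohiponyita   [vowel merger]
  hohiponyita (rule 4 does not apply)
  hohiponyita → hohiponyito   [vowel merger]
  hohiponyito → hohipunyito   [pre-nasal raising]
  giving Domeke hohipunyito.

hohipunyito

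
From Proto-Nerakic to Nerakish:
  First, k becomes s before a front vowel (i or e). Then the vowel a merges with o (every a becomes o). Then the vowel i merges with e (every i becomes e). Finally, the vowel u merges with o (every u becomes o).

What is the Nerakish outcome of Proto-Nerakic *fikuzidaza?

Nerakish: start from *fikuzidaza.
  rule 1: no change — fikuzidaza
  rule 2 (vowel merger): fikuzidaza → fikuzidozo
  rule 3 (vowel merger): fikuzidozo → fekuzedozo
  rule 4 (vowel merger): fekuzedozo → fekozedozo
  ⇒ Nerakish fekozedozo

fekozedozo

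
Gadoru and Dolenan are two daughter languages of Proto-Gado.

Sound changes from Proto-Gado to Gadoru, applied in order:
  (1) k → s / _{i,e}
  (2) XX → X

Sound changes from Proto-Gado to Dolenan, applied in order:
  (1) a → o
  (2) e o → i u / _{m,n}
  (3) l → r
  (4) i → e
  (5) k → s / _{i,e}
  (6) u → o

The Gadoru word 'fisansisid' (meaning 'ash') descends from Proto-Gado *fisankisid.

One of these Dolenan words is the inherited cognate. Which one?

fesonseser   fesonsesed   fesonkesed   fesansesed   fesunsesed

Dolenan: *fisankisid > fisonkisid > fisunkisid > fesunkesed > fesunsesed > fesonsesed  (by vowel merger, pre-nasal raising, vowel merger, palatalisation, vowel merger)
The other candidates each miss or misapply at least one Dolenan change.

fesonsesed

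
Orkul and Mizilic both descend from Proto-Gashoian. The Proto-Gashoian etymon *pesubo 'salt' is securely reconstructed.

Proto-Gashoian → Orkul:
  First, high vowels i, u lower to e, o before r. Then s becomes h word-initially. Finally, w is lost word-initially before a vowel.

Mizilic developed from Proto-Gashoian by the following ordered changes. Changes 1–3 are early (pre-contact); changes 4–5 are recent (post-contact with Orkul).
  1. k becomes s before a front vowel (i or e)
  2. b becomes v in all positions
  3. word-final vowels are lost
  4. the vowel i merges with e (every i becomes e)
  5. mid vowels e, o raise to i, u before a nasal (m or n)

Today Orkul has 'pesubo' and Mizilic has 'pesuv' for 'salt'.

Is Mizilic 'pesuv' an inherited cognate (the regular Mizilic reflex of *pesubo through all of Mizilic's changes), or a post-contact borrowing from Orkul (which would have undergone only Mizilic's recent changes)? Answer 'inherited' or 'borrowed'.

inherited

If inherited, *pesubo would pass through all of Mizilic's changes:
Mizilic: *pesubo
  pesubo (rule 1 does not apply)
  pesubo → pesuvo   [unconditioned shift]
  pesuvo → pesuv   [apocope]
  pesuv (rule 4 does not apply)
  pesuv (rule 5 does not apply)
  giving Mizilic pesuv.
If borrowed from Orkul 'pesubo' after the early changes, it would undergo only the recent ones:
  rule 4 (vowel merger): no change (pesubo)
  rule 5 (pre-nasal raising): no change (pesubo)
  ⇒ as a loan: pesubo
Mizilic 'pesuv' matches the inherited outcome exactly, so it is an inherited cognate, not a loan.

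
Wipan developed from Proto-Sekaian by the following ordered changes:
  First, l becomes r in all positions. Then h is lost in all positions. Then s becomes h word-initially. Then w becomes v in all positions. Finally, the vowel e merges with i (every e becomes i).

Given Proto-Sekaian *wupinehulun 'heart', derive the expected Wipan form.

Wipan: *wupinehulun > wupinehurun > wupineurun > vupineurun > vupiniurun  (by unconditioned shift, h-loss, unconditioned shift, vowel merger)

vupiniurun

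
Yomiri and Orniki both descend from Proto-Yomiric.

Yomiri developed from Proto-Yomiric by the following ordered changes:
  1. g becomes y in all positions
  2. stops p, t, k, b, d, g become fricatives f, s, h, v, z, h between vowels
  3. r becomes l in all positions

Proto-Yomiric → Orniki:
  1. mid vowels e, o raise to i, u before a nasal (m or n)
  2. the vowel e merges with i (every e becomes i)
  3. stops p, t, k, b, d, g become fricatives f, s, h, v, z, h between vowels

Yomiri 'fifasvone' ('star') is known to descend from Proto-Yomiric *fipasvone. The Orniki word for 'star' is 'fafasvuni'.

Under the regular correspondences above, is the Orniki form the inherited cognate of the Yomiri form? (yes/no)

Derive the expected Orniki reflex of *fipasvone:
Orniki: *fipasvone
  fipasvone → fipasvune   [pre-nasal raising]
  fipasvune → fipasvuni   [vowel merger]
  fipasvuni → fifasvuni   [intervocalic lenition]
  giving Orniki fifasvuni.
The regular Orniki reflex would be 'fifasvuni', but the attested form is 'fafasvuni'. The correspondence is irregular, so they are not cognates (the Orniki form has a different source).

no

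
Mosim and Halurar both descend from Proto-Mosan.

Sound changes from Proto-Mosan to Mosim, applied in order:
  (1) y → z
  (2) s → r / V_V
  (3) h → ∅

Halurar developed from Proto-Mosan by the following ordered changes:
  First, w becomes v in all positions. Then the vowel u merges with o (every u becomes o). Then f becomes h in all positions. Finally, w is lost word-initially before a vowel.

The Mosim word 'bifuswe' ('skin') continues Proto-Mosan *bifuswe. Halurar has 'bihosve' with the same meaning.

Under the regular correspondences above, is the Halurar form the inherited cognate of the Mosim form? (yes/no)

Derive the expected Halurar reflex of *bifuswe:
Halurar: start from *bifuswe.
  rule 1 (unconditioned shift): bifuswe → bifusve
  rule 2 (vowel merger): bifusve → bifosve
  rule 3 (unconditioned shift): bifosve → bihosve
  rule 4: no change — bihosve
  ⇒ Halurar bihosve
Halurar 'bihosve' matches the regular reflex exactly, so the pair is cognate.

yes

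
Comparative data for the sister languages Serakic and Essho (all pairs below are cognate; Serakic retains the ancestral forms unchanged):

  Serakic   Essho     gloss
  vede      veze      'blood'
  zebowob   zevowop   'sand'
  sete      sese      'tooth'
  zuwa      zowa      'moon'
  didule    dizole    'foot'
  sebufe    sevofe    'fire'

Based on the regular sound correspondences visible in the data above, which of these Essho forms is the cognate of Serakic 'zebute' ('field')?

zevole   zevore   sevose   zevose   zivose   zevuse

zevose

sebufe ~ sevofe — Serakic b corresponds to Essho v between vowels (before a back vowel).
zuwa ~ zowa, didule ~ dizole — Serakic u corresponds to Essho o after a consonant, before a consonant other than r, m, n, p, b, f, v.
sete ~ sese — Serakic t corresponds to Essho s between vowels (before a front vowel).
Applying these to Serakic 'zebute':
  zebute → zevute   (b→v between vowels (before a back vowel))
  zevute → zevote   (u→o after a consonant, before a consonant other than r, m, n, p, b, f, v)
  zevote → zevose   (t→s between vowels (before a front vowel))
So the Essho cognate is 'zevose'.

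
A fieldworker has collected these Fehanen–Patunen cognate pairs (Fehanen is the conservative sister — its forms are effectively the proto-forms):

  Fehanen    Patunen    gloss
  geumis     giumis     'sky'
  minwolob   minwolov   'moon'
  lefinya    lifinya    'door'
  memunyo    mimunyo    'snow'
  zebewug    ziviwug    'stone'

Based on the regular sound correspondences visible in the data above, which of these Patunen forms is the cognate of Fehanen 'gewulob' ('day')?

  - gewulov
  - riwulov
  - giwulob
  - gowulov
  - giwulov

giwulov

zebewug ~ ziviwug — Fehanen e corresponds to Patunen i after a consonant, before a consonant other than r, m, n, p, b, f, v.
minwolob ~ minwolov — Fehanen b corresponds to Patunen v word-finally.
Applying these to Fehanen 'gewulob':
  gewulob → giwulob   (e→i after a consonant, before a consonant other than r, m, n, p, b, f, v)
  giwulob → giwulov   (b→v word-finally)
So the Patunen cognate is 'giwulov'.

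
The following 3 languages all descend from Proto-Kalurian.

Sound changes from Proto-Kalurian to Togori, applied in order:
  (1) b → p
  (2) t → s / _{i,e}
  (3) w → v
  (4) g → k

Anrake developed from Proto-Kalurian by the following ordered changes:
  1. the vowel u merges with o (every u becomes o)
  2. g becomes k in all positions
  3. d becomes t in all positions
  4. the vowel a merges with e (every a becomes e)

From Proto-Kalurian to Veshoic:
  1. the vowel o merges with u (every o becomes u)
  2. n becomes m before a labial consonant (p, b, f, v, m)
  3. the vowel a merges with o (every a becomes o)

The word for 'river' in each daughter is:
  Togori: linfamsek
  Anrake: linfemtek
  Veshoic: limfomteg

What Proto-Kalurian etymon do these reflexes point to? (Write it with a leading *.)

*linfamteg

Position 3: Togori has n, Anrake has n, Veshoic has m. Togori preserves n here (none of its changes turn any other segment into n), so the proto-segment is *n.
Position 9: Togori has k, Anrake has k, Veshoic has g. Veshoic preserves g here (none of its changes turn any other segment into g), so the proto-segment is *g.
This points to *linfamteg. Verify forward in each daughter:
Togori: start from *linfamteg.
  rule 1: no change — linfamteg
  rule 2 (palatalisation): linfamteg → linfamseg
  rule 3: no change — linfamseg
  rule 4 (unconditioned shift): linfamseg → linfamsek
  ⇒ Togori linfamsek
Anrake: *linfamteg > linfamtek > linfemtek  (by unconditioned shift, vowel merger)
Veshoic: start from *linfamteg.
  rule 1: no change — linfamteg
  rule 2 (nasal place assimilation): linfamteg → limfamteg
  rule 3 (vowel merger): limfamteg → limfomteg
  ⇒ Veshoic limfomteg
Only *linfamteg yields all of Togori linfamsek, Anrake linfemtek, Veshoic limfomteg.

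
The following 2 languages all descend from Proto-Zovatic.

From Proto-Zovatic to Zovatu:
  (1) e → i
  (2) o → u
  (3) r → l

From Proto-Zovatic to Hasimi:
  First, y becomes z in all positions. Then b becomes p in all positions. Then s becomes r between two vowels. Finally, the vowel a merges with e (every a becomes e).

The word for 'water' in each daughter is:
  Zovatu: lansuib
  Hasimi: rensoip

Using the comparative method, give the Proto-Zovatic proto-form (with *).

Position 2: Zovatu has a, Hasimi has e. Zovatu preserves a here (none of its changes turn any other segment into a), so the proto-segment is *a.
Position 1: Zovatu has l, Hasimi has r. Taking the neighbouring segments as reconstructed: Zovatu l could go back to *l or *r; Hasimi r can only go back to *r — the one source consistent with every daughter is *r.
Position 5: Zovatu has u, Hasimi has o. Hasimi preserves o here (none of its changes turn any other segment into o), so the proto-segment is *o.
Continuing position by position gives *ransoib; check it forward:
Zovatu: *ransoib > ransuib > lansuib  (by vowel merger, unconditioned shift)
Hasimi: *ransoib
  ransoib (rule 1 does not apply)
  ransoib → ransoip   [unconditioned shift]
  ransoip (rule 3 does not apply)
  ransoip → rensoip   [vowel merger]
  giving Hasimi rensoip.
No other proto-form is consistent with every reflex, so the reconstruction is *ransoib.

*ransoib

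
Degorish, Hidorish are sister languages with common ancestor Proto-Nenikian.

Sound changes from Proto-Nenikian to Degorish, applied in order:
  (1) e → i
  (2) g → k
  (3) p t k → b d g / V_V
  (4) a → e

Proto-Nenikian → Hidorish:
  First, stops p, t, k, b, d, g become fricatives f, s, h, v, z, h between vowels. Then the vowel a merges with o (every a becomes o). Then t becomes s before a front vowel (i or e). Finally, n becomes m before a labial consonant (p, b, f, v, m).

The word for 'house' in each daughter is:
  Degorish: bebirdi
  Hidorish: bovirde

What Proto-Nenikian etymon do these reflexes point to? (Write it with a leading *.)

Position 2: Degorish has e, Hidorish has o. In Degorish, e can only continue *a, so the proto-segment is *a.
Position 7: Degorish has i, Hidorish has e. Hidorish preserves e here (none of its changes turn any other segment into e), so the proto-segment is *e.
Verify the candidate proto-form against each daughter:
Degorish: start from *babirde.
  rule 1 (vowel merger): babirde → babirdi
  rule 2: no change — babirdi
  rule 3: no change — babirdi
  rule 4 (vowel merger): babirdi → bebirdi
  ⇒ Degorish bebirdi
Hidorish: start from *babirde.
  rule 1 (intervocalic lenition): babirde → bavirde
  rule 2 (vowel merger): bavirde → bovirde
  rule 3: no change — bovirde
  rule 4: no change — bovirde
  ⇒ Hidorish bovirde
Only *babirde yields all of Degorish bebirdi, Hidorish bovirde.

*babirde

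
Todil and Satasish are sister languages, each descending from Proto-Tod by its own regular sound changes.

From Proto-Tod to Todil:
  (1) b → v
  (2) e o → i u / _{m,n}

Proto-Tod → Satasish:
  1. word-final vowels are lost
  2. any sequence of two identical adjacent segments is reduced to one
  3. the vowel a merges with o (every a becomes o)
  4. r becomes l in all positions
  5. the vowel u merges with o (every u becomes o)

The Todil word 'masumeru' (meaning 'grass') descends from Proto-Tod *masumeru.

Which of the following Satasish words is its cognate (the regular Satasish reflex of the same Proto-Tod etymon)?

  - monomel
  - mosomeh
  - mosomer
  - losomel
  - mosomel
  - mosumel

mosomel

Satasish: *masumeru
  masumeru → masumer   [apocope]
  masumer (rule 2 does not apply)
  masumer → mosumer   [vowel merger]
  mosumer → mosumel   [unconditioned shift]
  mosumel → mosomel   [vowel merger]
  giving Satasish mosomel.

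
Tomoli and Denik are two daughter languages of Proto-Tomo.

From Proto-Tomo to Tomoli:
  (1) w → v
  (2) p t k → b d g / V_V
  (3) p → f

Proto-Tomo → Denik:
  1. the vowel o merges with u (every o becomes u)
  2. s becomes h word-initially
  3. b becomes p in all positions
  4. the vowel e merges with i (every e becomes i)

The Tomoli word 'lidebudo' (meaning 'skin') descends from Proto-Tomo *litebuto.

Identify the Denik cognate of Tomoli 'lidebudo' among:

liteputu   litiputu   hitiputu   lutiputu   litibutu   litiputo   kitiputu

Denik: *litebuto > litebutu > liteputu > litiputu  (by vowel merger, unconditioned shift, vowel merger)

litiputu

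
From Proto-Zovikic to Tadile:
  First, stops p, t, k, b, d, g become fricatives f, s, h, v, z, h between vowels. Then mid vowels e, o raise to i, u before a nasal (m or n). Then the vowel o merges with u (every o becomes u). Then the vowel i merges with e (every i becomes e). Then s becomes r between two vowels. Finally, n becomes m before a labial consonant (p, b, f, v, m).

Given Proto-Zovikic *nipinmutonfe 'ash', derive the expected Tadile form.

nefemmurumfe

Tadile: *nipinmutonfe > nifinmusonfe > nifinmusunfe > nefenmusunfe > nefenmurunfe > nefemmurumfe  (by intervocalic lenition, pre-nasal raising, vowel merger, rhotacism, nasal place assimilation)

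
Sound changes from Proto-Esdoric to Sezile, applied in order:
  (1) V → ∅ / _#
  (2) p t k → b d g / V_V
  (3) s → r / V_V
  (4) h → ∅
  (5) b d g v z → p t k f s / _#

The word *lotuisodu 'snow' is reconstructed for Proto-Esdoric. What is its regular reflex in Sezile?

loduirot

Sezile: start from *lotuisodu.
  rule 1 (apocope): lotuisodu → lotuisod
  rule 2 (intervocalic voicing): lotuisod → loduisod
  rule 3 (rhotacism): loduisod → loduirod
  rule 4: no change — loduirod
  rule 5 (final devoicing): loduirod → loduirot
  ⇒ Sezile loduirot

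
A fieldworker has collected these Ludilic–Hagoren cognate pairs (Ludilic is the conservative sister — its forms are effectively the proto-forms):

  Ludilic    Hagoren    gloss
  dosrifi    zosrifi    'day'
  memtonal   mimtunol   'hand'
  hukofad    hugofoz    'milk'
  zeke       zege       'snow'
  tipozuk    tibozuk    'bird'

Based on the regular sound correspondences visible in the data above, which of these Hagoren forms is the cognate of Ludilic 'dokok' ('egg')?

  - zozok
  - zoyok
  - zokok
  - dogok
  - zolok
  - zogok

zogok

dosrifi ~ zosrifi — Ludilic d corresponds to Hagoren z word-initially before a back vowel.
hukofad ~ hugofoz — Ludilic k corresponds to Hagoren g between vowels (before a back vowel).
Applying these to Ludilic 'dokok':
  dokok → zokok   (d→z word-initially before a back vowel)
  zokok → zogok   (k→g between vowels (before a back vowel))
So the Hagoren cognate is 'zogok'.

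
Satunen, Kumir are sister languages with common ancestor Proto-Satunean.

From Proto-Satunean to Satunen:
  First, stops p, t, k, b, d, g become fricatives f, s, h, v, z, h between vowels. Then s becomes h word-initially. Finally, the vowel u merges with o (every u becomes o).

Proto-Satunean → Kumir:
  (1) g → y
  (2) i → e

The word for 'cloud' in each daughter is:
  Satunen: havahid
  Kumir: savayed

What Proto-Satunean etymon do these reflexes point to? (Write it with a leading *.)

Position 1: Satunen has h, Kumir has s. Kumir preserves s here (none of its changes turn any other segment into s), so the proto-segment is *s.
Position 6: Satunen has i, Kumir has e. Satunen preserves i here (none of its changes turn any other segment into i), so the proto-segment is *i.
Position 5: Satunen has h, Kumir has y. Taking the neighbouring segments as reconstructed: Satunen h could go back to *k or *g or *h; Kumir y could go back to *g or *y — the one source consistent with every daughter is *g.
Continuing position by position gives *savagid; check it forward:
Satunen: *savagid
  savagid → savahid   [intervocalic lenition]
  savahid → havahid   [debuccalisation]
  havahid (rule 3 does not apply)
  giving Satunen havahid.
Kumir: *savagid > savayid > savayed  (by unconditioned shift, vowel merger)
No other proto-form is consistent with every reflex, so the reconstruction is *savagid.

*savagid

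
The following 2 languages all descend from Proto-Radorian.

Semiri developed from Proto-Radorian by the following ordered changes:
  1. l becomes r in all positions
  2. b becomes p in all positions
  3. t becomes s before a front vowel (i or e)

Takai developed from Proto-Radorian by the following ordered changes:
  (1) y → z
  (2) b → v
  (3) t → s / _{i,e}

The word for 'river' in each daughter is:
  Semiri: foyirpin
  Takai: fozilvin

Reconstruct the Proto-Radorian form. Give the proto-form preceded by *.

Position 5: Semiri has r, Takai has l. Takai preserves l here (none of its changes turn any other segment into l), so the proto-segment is *l.
Position 3: Semiri has y, Takai has z. Semiri preserves y here (none of its changes turn any other segment into y), so the proto-segment is *y.
Position 6: Semiri has p, Takai has v. Taking the neighbouring segments as reconstructed: Semiri p could go back to *p or *b; Takai v could go back to *b or *v — the one source consistent with every daughter is *b.
This points to *foyilbin. Verify forward in each daughter:
Semiri: *foyilbin
  foyilbin → foyirbin   [unconditioned shift]
  foyirbin → foyirpin   [unconditioned shift]
  foyirpin (rule 3 does not apply)
  giving Semiri foyirpin.
Takai: *foyilbin
  foyilbin → fozilbin   [unconditioned shift]
  fozilbin → fozilvin   [unconditioned shift]
  fozilvin (rule 3 does not apply)
  giving Takai fozilvin.
*foyilbin is the unique common source.

*foyilbin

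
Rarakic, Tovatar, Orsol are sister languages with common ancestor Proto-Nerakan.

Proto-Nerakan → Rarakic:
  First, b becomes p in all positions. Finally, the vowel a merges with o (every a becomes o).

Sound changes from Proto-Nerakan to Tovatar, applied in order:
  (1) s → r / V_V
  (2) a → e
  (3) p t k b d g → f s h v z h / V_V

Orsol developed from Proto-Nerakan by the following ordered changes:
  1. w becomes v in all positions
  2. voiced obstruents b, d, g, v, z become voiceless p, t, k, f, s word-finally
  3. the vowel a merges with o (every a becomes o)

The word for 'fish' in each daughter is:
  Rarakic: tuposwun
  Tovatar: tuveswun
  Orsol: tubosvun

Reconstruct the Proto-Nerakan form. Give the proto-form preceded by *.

*tubaswun

Position 6: Rarakic has w, Tovatar has w, Orsol has v. Rarakic preserves w here (none of its changes turn any other segment into w), so the proto-segment is *w.
Position 4: Rarakic has o, Tovatar has e, Orsol has o. Taking the neighbouring segments as reconstructed: Rarakic o could go back to *a or *o; Tovatar e could go back to *a or *e; Orsol o could go back to *a or *o — the one source consistent with every daughter is *a.
This points to *tubaswun. Verify forward in each daughter:
Rarakic: *tubaswun
  tubaswun → tupaswun   [unconditioned shift]
  tupaswun → tuposwun   [vowel merger]
  giving Rarakic tuposwun.
Tovatar: *tubaswun > tubeswun > tuveswun  (by vowel merger, intervocalic lenition)
Orsol: *tubaswun
  tubaswun → tubasvun   [unconditioned shift]
  tubasvun (rule 2 does not apply)
  tubasvun → tubosvun   [vowel merger]
  giving Orsol tubosvun.
Only *tubaswun yields all of Rarakic tuposwun, Tovatar tuveswun, Orsol tubosvun.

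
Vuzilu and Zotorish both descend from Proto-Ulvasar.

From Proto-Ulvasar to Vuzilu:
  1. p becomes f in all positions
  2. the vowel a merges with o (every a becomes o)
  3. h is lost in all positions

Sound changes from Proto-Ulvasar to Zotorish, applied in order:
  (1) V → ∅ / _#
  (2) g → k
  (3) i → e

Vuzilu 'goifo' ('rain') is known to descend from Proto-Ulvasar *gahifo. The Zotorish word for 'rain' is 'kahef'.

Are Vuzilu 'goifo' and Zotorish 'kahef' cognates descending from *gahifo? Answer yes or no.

Derive the expected Zotorish reflex of *gahifo:
Zotorish: start from *gahifo.
  rule 1 (apocope): gahifo → gahif
  rule 2 (unconditioned shift): gahif → kahif
  rule 3 (vowel merger): kahif → kahef
  ⇒ Zotorish kahef
Zotorish 'kahef' matches the regular reflex exactly, so the pair is cognate.

yes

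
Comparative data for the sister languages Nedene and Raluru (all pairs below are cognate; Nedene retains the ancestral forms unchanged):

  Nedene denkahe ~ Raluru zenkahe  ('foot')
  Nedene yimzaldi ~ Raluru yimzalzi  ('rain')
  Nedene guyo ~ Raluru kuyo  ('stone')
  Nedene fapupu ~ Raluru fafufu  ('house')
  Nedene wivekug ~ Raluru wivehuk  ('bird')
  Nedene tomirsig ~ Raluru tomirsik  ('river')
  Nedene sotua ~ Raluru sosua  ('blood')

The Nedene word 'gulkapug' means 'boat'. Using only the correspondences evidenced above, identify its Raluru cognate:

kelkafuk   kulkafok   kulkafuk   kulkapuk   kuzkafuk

guyo ~ kuyo — Nedene g corresponds to Raluru k word-initially before a back vowel.
fapupu ~ fafufu — Nedene p corresponds to Raluru f between vowels (before a back vowel).
wivekug ~ wivehuk, tomirsig ~ tomirsik — Nedene g corresponds to Raluru k word-finally.
Applying these to Nedene 'gulkapug':
  gulkapug → kulkapug   (g→k word-initially before a back vowel)
  kulkapug → kulkafug   (p→f between vowels (before a back vowel))
  kulkafug → kulkafuk   (g→k word-finally)
So the Raluru cognate is 'kulkafuk'.

kulkafuk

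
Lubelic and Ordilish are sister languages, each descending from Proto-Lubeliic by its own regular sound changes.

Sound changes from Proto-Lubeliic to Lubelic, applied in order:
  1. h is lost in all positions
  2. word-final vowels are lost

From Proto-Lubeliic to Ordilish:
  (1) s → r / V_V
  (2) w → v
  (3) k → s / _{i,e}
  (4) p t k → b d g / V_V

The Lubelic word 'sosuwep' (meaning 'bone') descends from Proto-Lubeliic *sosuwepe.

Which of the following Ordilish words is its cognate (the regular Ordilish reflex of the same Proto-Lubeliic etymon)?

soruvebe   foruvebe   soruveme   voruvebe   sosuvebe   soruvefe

Ordilish: start from *sosuwepe.
  rule 1 (rhotacism): sosuwepe → soruwepe
  rule 2 (unconditioned shift): soruwepe → soruvepe
  rule 3: no change — soruvepe
  rule 4 (intervocalic voicing): soruvepe → soruvebe
  ⇒ Ordilish soruvebe
Only 'soruvebe' matches the regular Ordilish development of *sosuwepe.

soruvebe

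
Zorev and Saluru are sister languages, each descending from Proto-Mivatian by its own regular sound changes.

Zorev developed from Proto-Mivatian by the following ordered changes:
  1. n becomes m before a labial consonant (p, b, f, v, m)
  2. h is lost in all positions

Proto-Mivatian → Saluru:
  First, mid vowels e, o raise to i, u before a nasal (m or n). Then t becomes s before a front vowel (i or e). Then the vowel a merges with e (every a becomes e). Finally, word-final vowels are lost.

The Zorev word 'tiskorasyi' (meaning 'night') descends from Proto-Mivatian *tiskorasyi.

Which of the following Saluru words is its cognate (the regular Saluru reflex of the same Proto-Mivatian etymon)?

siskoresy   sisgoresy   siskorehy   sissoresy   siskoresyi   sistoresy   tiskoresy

siskoresy

Saluru: start from *tiskorasyi.
  rule 1: no change — tiskorasyi
  rule 2 (palatalisation): tiskorasyi → siskorasyi
  rule 3 (vowel merger): siskorasyi → siskoresyi
  rule 4 (apocope): siskoresyi → siskoresy
  ⇒ Saluru siskoresy
The other candidates each miss or misapply at least one Saluru change.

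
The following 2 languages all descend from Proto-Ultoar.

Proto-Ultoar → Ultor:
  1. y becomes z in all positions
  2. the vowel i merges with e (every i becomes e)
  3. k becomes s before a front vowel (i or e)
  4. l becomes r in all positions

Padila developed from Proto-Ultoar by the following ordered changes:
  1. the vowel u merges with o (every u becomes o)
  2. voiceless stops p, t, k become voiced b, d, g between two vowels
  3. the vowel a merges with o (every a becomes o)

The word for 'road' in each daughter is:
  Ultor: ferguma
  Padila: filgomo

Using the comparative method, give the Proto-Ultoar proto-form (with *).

*filguma

Position 5: Ultor has u, Padila has o. Ultor preserves u here (none of its changes turn any other segment into u), so the proto-segment is *u.
Position 2: Ultor has e, Padila has i. Padila preserves i here (none of its changes turn any other segment into i), so the proto-segment is *i.
Position 7: Ultor has a, Padila has o. Ultor preserves a here (none of its changes turn any other segment into a), so the proto-segment is *a.
This points to *filguma. Verify forward in each daughter:
Ultor: *filguma
  filguma (rule 1 does not apply)
  filguma → felguma   [vowel merger]
  felguma (rule 3 does not apply)
  felguma → ferguma   [unconditioned shift]
  giving Ultor ferguma.
Padila: start from *filguma.
  rule 1 (vowel merger): filguma → filgoma
  rule 2: no change — filgoma
  rule 3 (vowel merger): filgoma → filgomo
  ⇒ Padila filgomo
No other proto-form is consistent with every reflex, so the reconstruction is *filguma.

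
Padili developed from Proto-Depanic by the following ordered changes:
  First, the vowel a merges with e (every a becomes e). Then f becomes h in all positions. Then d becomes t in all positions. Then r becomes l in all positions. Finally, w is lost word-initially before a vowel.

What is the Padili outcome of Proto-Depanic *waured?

Padili: *waured
  waured → weured   [vowel merger]
  weured (rule 2 does not apply)
  weured → weuret   [unconditioned shift]
  weuret → weulet   [unconditioned shift]
  weulet → eulet   [glide loss]
  giving Padili eulet.

eulet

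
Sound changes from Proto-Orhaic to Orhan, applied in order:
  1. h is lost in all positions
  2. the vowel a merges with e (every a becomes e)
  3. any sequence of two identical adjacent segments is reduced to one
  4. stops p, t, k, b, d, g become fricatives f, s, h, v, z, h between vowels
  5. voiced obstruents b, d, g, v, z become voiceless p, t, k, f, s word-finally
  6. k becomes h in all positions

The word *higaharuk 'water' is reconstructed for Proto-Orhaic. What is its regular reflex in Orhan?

iheruh

Orhan: *higaharuk
  higaharuk → igaaruk   [h-loss]
  igaaruk → igeeruk   [vowel merger]
  igeeruk → igeruk   [degemination]
  igeruk → iheruk   [intervocalic lenition]
  iheruk (rule 5 does not apply)
  iheruk → iheruh   [unconditioned shift]
  giving Orhan iheruh.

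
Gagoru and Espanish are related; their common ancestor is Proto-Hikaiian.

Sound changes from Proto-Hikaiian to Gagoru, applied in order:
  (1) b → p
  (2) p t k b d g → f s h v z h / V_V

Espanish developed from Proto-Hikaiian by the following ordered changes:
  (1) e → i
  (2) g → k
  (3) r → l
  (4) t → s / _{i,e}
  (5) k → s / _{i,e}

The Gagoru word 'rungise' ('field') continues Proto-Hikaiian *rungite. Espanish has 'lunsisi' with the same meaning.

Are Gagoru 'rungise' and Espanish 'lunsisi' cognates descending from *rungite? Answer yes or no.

yes

Derive the expected Espanish reflex of *rungite:
Espanish: *rungite
  rungite → rungiti   [vowel merger]
  rungiti → runkiti   [unconditioned shift]
  runkiti → lunkiti   [unconditioned shift]
  lunkiti → lunkisi   [palatalisation]
  lunkisi → lunsisi   [palatalisation]
  giving Espanish lunsisi.
Espanish 'lunsisi' matches the regular reflex exactly, so the pair is cognate.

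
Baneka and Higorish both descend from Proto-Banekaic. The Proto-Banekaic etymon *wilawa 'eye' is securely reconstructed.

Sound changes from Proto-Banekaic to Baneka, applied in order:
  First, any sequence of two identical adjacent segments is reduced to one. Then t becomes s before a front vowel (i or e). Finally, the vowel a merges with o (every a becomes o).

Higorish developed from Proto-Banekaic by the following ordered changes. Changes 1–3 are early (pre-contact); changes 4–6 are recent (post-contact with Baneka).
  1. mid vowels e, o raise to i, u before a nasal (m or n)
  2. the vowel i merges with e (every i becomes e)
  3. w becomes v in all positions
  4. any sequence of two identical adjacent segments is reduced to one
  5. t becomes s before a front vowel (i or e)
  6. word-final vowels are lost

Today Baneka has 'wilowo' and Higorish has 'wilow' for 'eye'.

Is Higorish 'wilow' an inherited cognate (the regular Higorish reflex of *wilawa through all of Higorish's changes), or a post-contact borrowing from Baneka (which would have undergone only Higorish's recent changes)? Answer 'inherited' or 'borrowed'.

borrowed

If inherited, *wilawa would pass through all of Higorish's changes:
Higorish: *wilawa > welawa > velava > velav  (by vowel merger, unconditioned shift, apocope)
If borrowed from Baneka 'wilowo' after the early changes, it would undergo only the recent ones:
  rule 4 (degemination): no change (wilowo)
  rule 5 (palatalisation): no change (wilowo)
  rule 6 (apocope): wilowo → wilow
  ⇒ as a loan: wilow
Higorish 'wilow' matches the loan outcome 'wilow', not the inherited 'velav' — it skipped the early Higorish changes, so it was borrowed from Baneka.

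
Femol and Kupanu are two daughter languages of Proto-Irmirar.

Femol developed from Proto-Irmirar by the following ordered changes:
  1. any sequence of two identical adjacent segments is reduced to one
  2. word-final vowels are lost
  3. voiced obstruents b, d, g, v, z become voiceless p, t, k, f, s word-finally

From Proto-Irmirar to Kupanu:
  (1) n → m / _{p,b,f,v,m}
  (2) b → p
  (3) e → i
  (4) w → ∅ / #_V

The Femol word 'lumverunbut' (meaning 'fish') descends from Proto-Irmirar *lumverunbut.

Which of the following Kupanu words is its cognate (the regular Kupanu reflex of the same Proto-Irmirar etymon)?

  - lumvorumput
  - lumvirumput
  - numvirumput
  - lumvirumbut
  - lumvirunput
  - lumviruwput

Kupanu: *lumverunbut
  lumverunbut → lumverumbut   [nasal place assimilation]
  lumverumbut → lumverumput   [unconditioned shift]
  lumverumput → lumvirumput   [vowel merger]
  lumvirumput (rule 4 does not apply)
  giving Kupanu lumvirumput.
Only 'lumvirumput' matches the regular Kupanu development of *lumverunbut.

lumvirumput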